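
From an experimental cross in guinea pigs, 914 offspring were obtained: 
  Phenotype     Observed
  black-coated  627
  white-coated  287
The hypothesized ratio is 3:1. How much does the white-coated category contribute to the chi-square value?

The 3:1 ratio has 4 parts, so with N = 914 the expected counts are:
  black-coated: 914 × 3/4 = 685.5
  white-coated: 914 × 1/4 = 228.5
Contribution of white-coated: (287 − 228.5)² / 228.5 = 14.9770

14.977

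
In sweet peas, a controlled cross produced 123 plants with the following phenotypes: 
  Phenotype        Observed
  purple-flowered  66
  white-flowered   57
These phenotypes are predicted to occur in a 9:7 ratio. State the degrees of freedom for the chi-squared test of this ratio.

1

A goodness-of-fit test with 2 phenotype classes has df = 2 − 1 = 1.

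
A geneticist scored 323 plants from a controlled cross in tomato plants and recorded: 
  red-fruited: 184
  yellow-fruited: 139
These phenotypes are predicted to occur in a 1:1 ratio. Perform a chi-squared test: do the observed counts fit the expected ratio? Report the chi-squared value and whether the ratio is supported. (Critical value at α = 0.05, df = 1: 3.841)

6.269; not consistent

Under the 1:1 hypothesis (Σ ratio = 2, N = 323):
  red-fruited: 323 × 1/2 = 161.5
  yellow-fruited: 323 × 1/2 = 161.5
χ² = Σ (O − E)² / E
  red-fruited: (184 − 161.5)² / 161.5 = 3.1347
  yellow-fruited: (139 − 161.5)² / 161.5 = 3.1347
χ² = 3.1347 + 3.1347 = 6.2694 ≈ 6.269
Degrees of freedom = 2 − 1 = 1; critical value at α = 0.05 is 3.841.
Since 6.269 > 3.841, we reject the null hypothesis — the data do not fit the 1:1 ratio.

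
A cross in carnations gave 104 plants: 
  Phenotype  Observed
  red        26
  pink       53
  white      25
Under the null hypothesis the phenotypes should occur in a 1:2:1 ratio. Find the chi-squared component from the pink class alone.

0.019

Under the 1:2:1 hypothesis (Σ ratio = 4, N = 104):
  red: 104 × 1/4 = 26
  pink: 104 × 2/4 = 52
  white: 104 × 1/4 = 26
Contribution of pink: (53 − 52)² / 52 = 0.0192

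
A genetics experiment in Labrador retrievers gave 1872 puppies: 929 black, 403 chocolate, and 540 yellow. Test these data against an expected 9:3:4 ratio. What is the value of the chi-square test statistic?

Under the 9:3:4 hypothesis (Σ ratio = 16, N = 1872):
  black: 1872 × 9/16 = 1053
  chocolate: 1872 × 3/16 = 351
  yellow: 1872 × 4/16 = 468
χ² = Σ (O − E)² / E
  black: (929 − 1053)² / 1053 = 14.6021
  chocolate: (403 − 351)² / 351 = 7.7037
  yellow: (540 − 468)² / 468 = 11.0769
χ² = 14.6021 + 7.7037 + 11.0769 = 33.3827 ≈ 33.383

33.383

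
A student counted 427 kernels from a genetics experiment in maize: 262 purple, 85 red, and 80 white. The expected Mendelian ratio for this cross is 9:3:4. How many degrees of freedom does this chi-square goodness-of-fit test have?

2

A goodness-of-fit test with 3 phenotype classes has df = 3 − 1 = 2.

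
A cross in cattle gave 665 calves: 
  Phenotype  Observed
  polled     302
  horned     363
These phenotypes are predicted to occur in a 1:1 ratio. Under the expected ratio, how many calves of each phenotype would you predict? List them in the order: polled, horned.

Total ratio parts = 2. Expected numbers out of 665:
  polled: 665 × 1/2 = 332.5
  horned: 665 × 1/2 = 332.5

332.5, 332.5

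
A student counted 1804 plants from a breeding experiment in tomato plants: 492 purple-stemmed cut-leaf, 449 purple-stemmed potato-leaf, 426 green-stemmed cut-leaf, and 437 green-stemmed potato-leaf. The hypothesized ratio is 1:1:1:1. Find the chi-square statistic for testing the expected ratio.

Total ratio parts = 4. Expected numbers out of 1804:
  purple-stemmed cut-leaf: 1804 × 1/4 = 451
  purple-stemmed potato-leaf: 1804 × 1/4 = 451
  green-stemmed cut-leaf: 1804 × 1/4 = 451
  green-stemmed potato-leaf: 1804 × 1/4 = 451
χ² = Σ (O − E)² / E
  purple-stemmed cut-leaf: (492 − 451)² / 451 = 3.7273
  purple-stemmed potato-leaf: (449 − 451)² / 451 = 0.0089
  green-stemmed cut-leaf: (426 − 451)² / 451 = 1.3858
  green-stemmed potato-leaf: (437 − 451)² / 451 = 0.4346
χ² = 3.7273 + 0.0089 + 1.3858 + 0.4346 = 5.5566 ≈ 5.557

5.557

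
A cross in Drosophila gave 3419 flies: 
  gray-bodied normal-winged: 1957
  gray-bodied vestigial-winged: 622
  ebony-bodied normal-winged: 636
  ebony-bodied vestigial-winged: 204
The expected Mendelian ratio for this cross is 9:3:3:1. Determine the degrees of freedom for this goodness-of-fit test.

3

A goodness-of-fit test with 4 phenotype classes has df = 4 − 1 = 3.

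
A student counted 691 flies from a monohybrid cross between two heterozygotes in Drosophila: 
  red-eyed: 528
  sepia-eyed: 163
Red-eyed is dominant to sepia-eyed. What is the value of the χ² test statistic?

For a monohybrid cross between heterozygotes with complete dominance, the expected phenotypic ratio is 3:1.
The 3:1 ratio has 4 parts, so with N = 691 the expected counts are:
  red-eyed: 691 × 3/4 = 518.25
  sepia-eyed: 691 × 1/4 = 172.75
χ² = Σ (O − E)² / E
  red-eyed: (528 − 518.25)² / 518.25 = 0.1834
  sepia-eyed: (163 − 172.75)² / 172.75 = 0.5503
χ² = 0.1834 + 0.5503 = 0.7337 ≈ 0.734

0.734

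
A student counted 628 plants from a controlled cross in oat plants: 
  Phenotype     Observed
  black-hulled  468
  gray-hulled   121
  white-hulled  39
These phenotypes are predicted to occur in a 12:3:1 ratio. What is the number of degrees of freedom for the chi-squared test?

A goodness-of-fit test with 3 phenotype classes has df = 3 − 1 = 2.

2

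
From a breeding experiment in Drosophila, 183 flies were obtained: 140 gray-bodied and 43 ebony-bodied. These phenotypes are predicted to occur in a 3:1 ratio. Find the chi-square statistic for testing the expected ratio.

The 3:1 ratio has 4 parts, so with N = 183 the expected counts are:
  gray-bodied: 183 × 3/4 = 137.25
  ebony-bodied: 183 × 1/4 = 45.75
χ² = Σ (O − E)² / E
  gray-bodied: (140 − 137.25)² / 137.25 = 0.0551
  ebony-bodied: (43 − 45.75)² / 45.75 = 0.1653
χ² = 0.0551 + 0.1653 = 0.2204 ≈ 0.220

0.220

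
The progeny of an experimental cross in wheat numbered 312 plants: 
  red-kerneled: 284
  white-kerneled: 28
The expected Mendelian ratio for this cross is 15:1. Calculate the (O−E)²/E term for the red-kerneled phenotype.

Expected counts for N = 312 under a 15:1 ratio (total parts = 16):
  red-kerneled: 312 × 15/16 = 292.5
  white-kerneled: 312 × 1/16 = 19.5
Contribution of red-kerneled: (284 − 292.5)² / 292.5 = 0.2470

0.247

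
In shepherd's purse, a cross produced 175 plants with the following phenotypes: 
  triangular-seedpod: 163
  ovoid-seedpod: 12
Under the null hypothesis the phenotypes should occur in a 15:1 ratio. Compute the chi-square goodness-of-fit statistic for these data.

0.110

Total ratio parts = 16. Expected numbers out of 175:
  triangular-seedpod: 175 × 15/16 = 164.0625
  ovoid-seedpod: 175 × 1/16 = 10.9375
χ² = Σ (O − E)² / E
  triangular-seedpod: (163 − 164.0625)² / 164.0625 = 0.0069
  ovoid-seedpod: (12 − 10.9375)² / 10.9375 = 0.1032
χ² = 0.0069 + 0.1032 = 0.1101 ≈ 0.110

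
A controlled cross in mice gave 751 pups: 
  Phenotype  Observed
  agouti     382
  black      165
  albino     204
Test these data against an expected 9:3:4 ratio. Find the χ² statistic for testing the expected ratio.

Total ratio parts = 16. Expected numbers out of 751:
  agouti: 751 × 9/16 = 422.4375
  black: 751 × 3/16 = 140.8125
  albino: 751 × 4/16 = 187.75
χ² = Σ (O − E)² / E
  agouti: (382 − 422.4375)² / 422.4375 = 3.8708
  black: (165 − 140.8125)² / 140.8125 = 4.1547
  albino: (204 − 187.75)² / 187.75 = 1.4065
χ² = 3.8708 + 4.1547 + 1.4065 = 9.432

9.432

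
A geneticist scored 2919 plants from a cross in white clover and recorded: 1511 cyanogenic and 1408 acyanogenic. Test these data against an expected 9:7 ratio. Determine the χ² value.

23.867

Under the 9:7 hypothesis (Σ ratio = 16, N = 2919):
  cyanogenic: 2919 × 9/16 = 1641.9375
  acyanogenic: 2919 × 7/16 = 1277.0625
χ² = Σ (O − E)² / E
  cyanogenic: (1511 − 1641.9375)² / 1641.9375 = 10.4417
  acyanogenic: (1408 − 1277.0625)² / 1277.0625 = 13.4251
χ² = 10.4417 + 13.4251 = 23.8668 ≈ 23.867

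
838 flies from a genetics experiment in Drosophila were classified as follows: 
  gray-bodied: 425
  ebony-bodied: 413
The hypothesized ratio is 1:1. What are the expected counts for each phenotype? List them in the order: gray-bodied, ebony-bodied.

Expected counts for N = 838 under a 1:1 ratio (total parts = 2):
  gray-bodied: 838 × 1/2 = 419
  ebony-bodied: 838 × 1/2 = 419

419, 419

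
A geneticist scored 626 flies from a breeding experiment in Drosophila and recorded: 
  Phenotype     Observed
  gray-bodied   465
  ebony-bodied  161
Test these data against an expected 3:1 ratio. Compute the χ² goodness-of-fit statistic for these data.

Expected counts for N = 626 under a 3:1 ratio (total parts = 4):
  gray-bodied: 626 × 3/4 = 469.5
  ebony-bodied: 626 × 1/4 = 156.5
χ² = Σ (O − E)² / E
  gray-bodied: (465 − 469.5)² / 469.5 = 0.0431
  ebony-bodied: (161 − 156.5)² / 156.5 = 0.1294
χ² = 0.0431 + 0.1294 = 0.1725 ≈ 0.173

0.173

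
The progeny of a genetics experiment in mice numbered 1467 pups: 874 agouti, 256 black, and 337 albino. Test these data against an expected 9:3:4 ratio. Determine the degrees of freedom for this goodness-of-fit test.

2

A goodness-of-fit test with 3 phenotype classes has df = 3 − 1 = 2.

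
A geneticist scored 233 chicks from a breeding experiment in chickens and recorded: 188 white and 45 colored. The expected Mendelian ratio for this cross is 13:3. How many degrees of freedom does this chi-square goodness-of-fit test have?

1

A goodness-of-fit test with 2 phenotype classes has df = 2 − 1 = 1.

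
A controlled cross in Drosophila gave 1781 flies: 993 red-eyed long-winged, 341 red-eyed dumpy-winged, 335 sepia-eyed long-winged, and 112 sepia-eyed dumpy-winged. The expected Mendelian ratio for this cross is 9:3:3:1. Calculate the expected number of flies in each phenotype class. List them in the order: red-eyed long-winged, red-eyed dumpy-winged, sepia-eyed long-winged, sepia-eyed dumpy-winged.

1001.8125, 333.9375, 333.9375, 111.3125

Under the 9:3:3:1 hypothesis (Σ ratio = 16, N = 1781):
  red-eyed long-winged: 1781 × 9/16 = 1001.8125
  red-eyed dumpy-winged: 1781 × 3/16 = 333.9375
  sepia-eyed long-winged: 1781 × 3/16 = 333.9375
  sepia-eyed dumpy-winged: 1781 × 1/16 = 111.3125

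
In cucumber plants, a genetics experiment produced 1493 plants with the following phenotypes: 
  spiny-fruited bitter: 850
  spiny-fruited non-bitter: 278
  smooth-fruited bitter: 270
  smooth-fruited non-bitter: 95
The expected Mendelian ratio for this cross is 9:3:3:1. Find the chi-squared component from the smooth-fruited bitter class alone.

0.353

Total ratio parts = 16. Expected numbers out of 1493:
  spiny-fruited bitter: 1493 × 9/16 = 839.8125
  spiny-fruited non-bitter: 1493 × 3/16 = 279.9375
  smooth-fruited bitter: 1493 × 3/16 = 279.9375
  smooth-fruited non-bitter: 1493 × 1/16 = 93.3125
Contribution of smooth-fruited bitter: (270 − 279.9375)² / 279.9375 = 0.3528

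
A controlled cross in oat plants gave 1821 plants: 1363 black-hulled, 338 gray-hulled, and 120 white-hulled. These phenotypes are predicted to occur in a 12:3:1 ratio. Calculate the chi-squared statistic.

0.377

Expected counts for N = 1821 under a 12:3:1 ratio (total parts = 16):
  black-hulled: 1821 × 12/16 = 1365.75
  gray-hulled: 1821 × 3/16 = 341.4375
  white-hulled: 1821 × 1/16 = 113.8125
χ² = Σ (O − E)² / E
  black-hulled: (1363 − 1365.75)² / 1365.75 = 0.0055
  gray-hulled: (338 − 341.4375)² / 341.4375 = 0.0346
  white-hulled: (120 − 113.8125)² / 113.8125 = 0.3364
χ² = 0.0055 + 0.0346 + 0.3364 = 0.3765 ≈ 0.377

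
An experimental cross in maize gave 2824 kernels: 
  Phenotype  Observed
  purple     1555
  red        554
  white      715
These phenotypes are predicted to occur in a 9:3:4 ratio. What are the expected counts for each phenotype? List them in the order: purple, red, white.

1588.5, 529.5, 706

Expected counts for N = 2824 under a 9:3:4 ratio (total parts = 16):
  purple: 2824 × 9/16 = 1588.5
  red: 2824 × 3/16 = 529.5
  white: 2824 × 4/16 = 706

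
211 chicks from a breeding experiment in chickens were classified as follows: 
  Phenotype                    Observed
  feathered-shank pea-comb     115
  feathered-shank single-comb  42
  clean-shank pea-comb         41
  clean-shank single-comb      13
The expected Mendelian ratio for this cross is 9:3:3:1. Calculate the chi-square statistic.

0.320

The 9:3:3:1 ratio has 16 parts, so with N = 211 the expected counts are:
  feathered-shank pea-comb: 211 × 9/16 = 118.6875
  feathered-shank single-comb: 211 × 3/16 = 39.5625
  clean-shank pea-comb: 211 × 3/16 = 39.5625
  clean-shank single-comb: 211 × 1/16 = 13.1875
χ² = Σ (O − E)² / E
  feathered-shank pea-comb: (115 − 118.6875)² / 118.6875 = 0.1146
  feathered-shank single-comb: (42 − 39.5625)² / 39.5625 = 0.1502
  clean-shank pea-comb: (41 − 39.5625)² / 39.5625 = 0.0522
  clean-shank single-comb: (13 − 13.1875)² / 13.1875 = 0.0027
χ² = 0.1146 + 0.1502 + 0.0522 + 0.0027 = 0.3197 ≈ 0.320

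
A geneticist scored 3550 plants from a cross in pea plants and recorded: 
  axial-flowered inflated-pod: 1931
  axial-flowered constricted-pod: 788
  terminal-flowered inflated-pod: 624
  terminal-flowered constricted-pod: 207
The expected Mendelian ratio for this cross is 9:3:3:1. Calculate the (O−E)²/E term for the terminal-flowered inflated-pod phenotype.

Total ratio parts = 16. Expected numbers out of 3550:
  axial-flowered inflated-pod: 3550 × 9/16 = 1996.875
  axial-flowered constricted-pod: 3550 × 3/16 = 665.625
  terminal-flowered inflated-pod: 3550 × 3/16 = 665.625
  terminal-flowered constricted-pod: 3550 × 1/16 = 221.875
Contribution of terminal-flowered inflated-pod: (624 − 665.625)² / 665.625 = 2.6030

2.603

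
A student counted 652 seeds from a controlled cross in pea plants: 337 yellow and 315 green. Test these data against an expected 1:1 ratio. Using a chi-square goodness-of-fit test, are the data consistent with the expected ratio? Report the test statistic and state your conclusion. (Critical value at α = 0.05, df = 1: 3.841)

0.742; consistent

Total ratio parts = 2. Expected numbers out of 652:
  yellow: 652 × 1/2 = 326
  green: 652 × 1/2 = 326
χ² = Σ (O − E)² / E
  yellow: (337 − 326)² / 326 = 0.3712
  green: (315 − 326)² / 326 = 0.3712
χ² = 0.3712 + 0.3712 = 0.7424 ≈ 0.742
Degrees of freedom = 2 − 1 = 1; critical value at α = 0.05 is 3.841.
Since 0.742 < 3.841, we fail to reject the null hypothesis — the data are consistent with the 1:1 ratio.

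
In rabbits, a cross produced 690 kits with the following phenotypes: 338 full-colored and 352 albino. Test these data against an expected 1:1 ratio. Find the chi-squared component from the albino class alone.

0.142

Expected counts for N = 690 under a 1:1 ratio (total parts = 2):
  full-colored: 690 × 1/2 = 345
  albino: 690 × 1/2 = 345
Contribution of albino: (352 − 345)² / 345 = 0.1420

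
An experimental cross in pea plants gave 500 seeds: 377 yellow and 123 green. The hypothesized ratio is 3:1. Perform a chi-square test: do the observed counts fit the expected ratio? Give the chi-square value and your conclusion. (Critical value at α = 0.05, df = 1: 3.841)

Under the 3:1 hypothesis (Σ ratio = 4, N = 500):
  yellow: 500 × 3/4 = 375
  green: 500 × 1/4 = 125
χ² = Σ (O − E)² / E
  yellow: (377 − 375)² / 375 = 0.0107
  green: (123 − 125)² / 125 = 0.0320
χ² = 0.0107 + 0.0320 = 0.0427 ≈ 0.043
Degrees of freedom = 2 − 1 = 1; critical value at α = 0.05 is 3.841.
Since 0.043 < 3.841, we fail to reject the null hypothesis — the data are consistent with the 3:1 ratio.

0.043; consistent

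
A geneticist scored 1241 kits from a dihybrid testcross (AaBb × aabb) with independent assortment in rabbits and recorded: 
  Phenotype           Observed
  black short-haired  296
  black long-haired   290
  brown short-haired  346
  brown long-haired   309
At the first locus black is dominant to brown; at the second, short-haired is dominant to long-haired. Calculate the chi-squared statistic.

A dihybrid testcross with independent assortment gives a 1:1:1:1 ratio.
Under the 1:1:1:1 hypothesis (Σ ratio = 4, N = 1241):
  black short-haired: 1241 × 1/4 = 310.25
  black long-haired: 1241 × 1/4 = 310.25
  brown short-haired: 1241 × 1/4 = 310.25
  brown long-haired: 1241 × 1/4 = 310.25
χ² = Σ (O − E)² / E
  black short-haired: (296 − 310.25)² / 310.25 = 0.6545
  black long-haired: (290 − 310.25)² / 310.25 = 1.3217
  brown short-haired: (346 − 310.25)² / 310.25 = 4.1195
  brown long-haired: (309 − 310.25)² / 310.25 = 0.0050
χ² = 0.6545 + 1.3217 + 4.1195 + 0.0050 = 6.1007 ≈ 6.101

6.101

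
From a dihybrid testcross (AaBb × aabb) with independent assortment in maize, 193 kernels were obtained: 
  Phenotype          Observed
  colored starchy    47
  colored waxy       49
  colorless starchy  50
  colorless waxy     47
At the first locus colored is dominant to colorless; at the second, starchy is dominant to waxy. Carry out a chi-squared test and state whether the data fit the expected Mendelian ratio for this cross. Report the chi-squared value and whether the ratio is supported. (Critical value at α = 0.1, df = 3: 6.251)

A dihybrid testcross with independent assortment gives a 1:1:1:1 ratio.
Total ratio parts = 4. Expected numbers out of 193:
  colored starchy: 193 × 1/4 = 48.25
  colored waxy: 193 × 1/4 = 48.25
  colorless starchy: 193 × 1/4 = 48.25
  colorless waxy: 193 × 1/4 = 48.25
χ² = Σ (O − E)² / E
  colored starchy: (47 − 48.25)² / 48.25 = 0.0324
  colored waxy: (49 − 48.25)² / 48.25 = 0.0117
  colorless starchy: (50 − 48.25)² / 48.25 = 0.0635
  colorless waxy: (47 − 48.25)² / 48.25 = 0.0324
χ² = 0.0324 + 0.0117 + 0.0635 + 0.0324 = 0.140
Degrees of freedom = 4 − 1 = 3; critical value at α = 0.1 is 6.251.
Since 0.140 < 6.251, we fail to reject the null hypothesis — the data are consistent with the 1:1:1:1 ratio.

0.140; consistent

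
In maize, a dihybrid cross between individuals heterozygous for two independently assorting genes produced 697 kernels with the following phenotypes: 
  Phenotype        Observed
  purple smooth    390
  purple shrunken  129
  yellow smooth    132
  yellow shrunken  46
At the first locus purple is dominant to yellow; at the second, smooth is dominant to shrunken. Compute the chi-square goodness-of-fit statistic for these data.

A dihybrid F₂ with independent assortment and complete dominance at both loci gives a 9:3:3:1 phenotypic ratio.
Expected counts for N = 697 under a 9:3:3:1 ratio (total parts = 16):
  purple smooth: 697 × 9/16 = 392.0625
  purple shrunken: 697 × 3/16 = 130.6875
  yellow smooth: 697 × 3/16 = 130.6875
  yellow shrunken: 697 × 1/16 = 43.5625
χ² = Σ (O − E)² / E
  purple smooth: (390 − 392.0625)² / 392.0625 = 0.0109
  purple shrunken: (129 − 130.6875)² / 130.6875 = 0.0218
  yellow smooth: (132 − 130.6875)² / 130.6875 = 0.0132
  yellow shrunken: (46 − 43.5625)² / 43.5625 = 0.1364
χ² = 0.0109 + 0.0218 + 0.0132 + 0.1364 = 0.1823 ≈ 0.182

0.182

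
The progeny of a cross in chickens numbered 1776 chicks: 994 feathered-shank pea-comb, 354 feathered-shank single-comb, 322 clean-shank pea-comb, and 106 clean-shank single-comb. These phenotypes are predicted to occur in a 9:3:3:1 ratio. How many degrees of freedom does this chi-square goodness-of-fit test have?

A goodness-of-fit test with 4 phenotype classes has df = 4 − 1 = 3.

3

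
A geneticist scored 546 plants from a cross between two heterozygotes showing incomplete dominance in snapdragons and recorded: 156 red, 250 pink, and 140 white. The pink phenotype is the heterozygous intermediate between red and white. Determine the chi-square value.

4.813

With incomplete dominance, a heterozygote × heterozygote cross gives a 1:2:1 phenotypic ratio.
The 1:2:1 ratio has 4 parts, so with N = 546 the expected counts are:
  red: 546 × 1/4 = 136.5
  pink: 546 × 2/4 = 273
  white: 546 × 1/4 = 136.5
χ² = Σ (O − E)² / E
  red: (156 − 136.5)² / 136.5 = 2.7857
  pink: (250 − 273)² / 273 = 1.9377
  white: (140 − 136.5)² / 136.5 = 0.0897
χ² = 2.7857 + 1.9377 + 0.0897 = 4.8131 ≈ 4.813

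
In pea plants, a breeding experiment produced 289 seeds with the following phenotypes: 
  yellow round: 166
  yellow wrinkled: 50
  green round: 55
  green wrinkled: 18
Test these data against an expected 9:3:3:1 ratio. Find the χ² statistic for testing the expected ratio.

The 9:3:3:1 ratio has 16 parts, so with N = 289 the expected counts are:
  yellow round: 289 × 9/16 = 162.5625
  yellow wrinkled: 289 × 3/16 = 54.1875
  green round: 289 × 3/16 = 54.1875
  green wrinkled: 289 × 1/16 = 18.0625
χ² = Σ (O − E)² / E
  yellow round: (166 − 162.5625)² / 162.5625 = 0.0727
  yellow wrinkled: (50 − 54.1875)² / 54.1875 = 0.3236
  green round: (55 − 54.1875)² / 54.1875 = 0.0122
  green wrinkled: (18 − 18.0625)² / 18.0625 = 0.0002
χ² = 0.0727 + 0.3236 + 0.0122 + 0.0002 = 0.4087 ≈ 0.409

0.409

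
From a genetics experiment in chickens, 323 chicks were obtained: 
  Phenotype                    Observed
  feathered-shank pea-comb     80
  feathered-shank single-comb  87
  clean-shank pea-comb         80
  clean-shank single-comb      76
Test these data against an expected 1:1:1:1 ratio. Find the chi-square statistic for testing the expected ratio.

0.777

Total ratio parts = 4. Expected numbers out of 323:
  feathered-shank pea-comb: 323 × 1/4 = 80.75
  feathered-shank single-comb: 323 × 1/4 = 80.75
  clean-shank pea-comb: 323 × 1/4 = 80.75
  clean-shank single-comb: 323 × 1/4 = 80.75
χ² = Σ (O − E)² / E
  feathered-shank pea-comb: (80 − 80.75)² / 80.75 = 0.0070
  feathered-shank single-comb: (87 − 80.75)² / 80.75 = 0.4837
  clean-shank pea-comb: (80 − 80.75)² / 80.75 = 0.0070
  clean-shank single-comb: (76 − 80.75)² / 80.75 = 0.2794
χ² = 0.0070 + 0.4837 + 0.0070 + 0.2794 = 0.7771 ≈ 0.777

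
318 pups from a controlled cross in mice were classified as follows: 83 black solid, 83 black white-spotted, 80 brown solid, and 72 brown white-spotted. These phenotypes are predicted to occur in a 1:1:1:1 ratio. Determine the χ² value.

1.019

Total ratio parts = 4. Expected numbers out of 318:
  black solid: 318 × 1/4 = 79.5
  black white-spotted: 318 × 1/4 = 79.5
  brown solid: 318 × 1/4 = 79.5
  brown white-spotted: 318 × 1/4 = 79.5
χ² = Σ (O − E)² / E
  black solid: (83 − 79.5)² / 79.5 = 0.1541
  black white-spotted: (83 − 79.5)² / 79.5 = 0.1541
  brown solid: (80 − 79.5)² / 79.5 = 0.0031
  brown white-spotted: (72 − 79.5)² / 79.5 = 0.7075
χ² = 0.1541 + 0.1541 + 0.0031 + 0.7075 = 1.0188 ≈ 1.019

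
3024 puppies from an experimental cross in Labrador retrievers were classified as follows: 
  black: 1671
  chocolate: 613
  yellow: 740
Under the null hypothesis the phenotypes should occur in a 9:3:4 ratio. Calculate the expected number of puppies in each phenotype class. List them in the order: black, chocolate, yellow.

The 9:3:4 ratio has 16 parts, so with N = 3024 the expected counts are:
  black: 3024 × 9/16 = 1701
  chocolate: 3024 × 3/16 = 567
  yellow: 3024 × 4/16 = 756

1701, 567, 756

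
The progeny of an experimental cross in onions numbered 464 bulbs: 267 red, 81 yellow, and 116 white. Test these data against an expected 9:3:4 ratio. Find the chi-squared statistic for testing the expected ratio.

Expected counts for N = 464 under a 9:3:4 ratio (total parts = 16):
  red: 464 × 9/16 = 261
  yellow: 464 × 3/16 = 87
  white: 464 × 4/16 = 116
χ² = Σ (O − E)² / E
  red: (267 − 261)² / 261 = 0.1379
  yellow: (81 − 87)² / 87 = 0.4138
  white: (116 − 116)² / 116 = 0.0000
χ² = 0.1379 + 0.4138 + 0.0000 = 0.5517 ≈ 0.552

0.552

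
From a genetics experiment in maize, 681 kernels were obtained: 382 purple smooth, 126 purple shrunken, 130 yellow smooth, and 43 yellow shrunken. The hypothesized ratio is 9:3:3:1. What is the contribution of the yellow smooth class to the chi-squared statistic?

0.042

Total ratio parts = 16. Expected numbers out of 681:
  purple smooth: 681 × 9/16 = 383.0625
  purple shrunken: 681 × 3/16 = 127.6875
  yellow smooth: 681 × 3/16 = 127.6875
  yellow shrunken: 681 × 1/16 = 42.5625
Contribution of yellow smooth: (130 − 127.6875)² / 127.6875 = 0.0419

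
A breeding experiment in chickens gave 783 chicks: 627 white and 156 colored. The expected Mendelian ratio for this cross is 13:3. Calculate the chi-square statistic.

The 13:3 ratio has 16 parts, so with N = 783 the expected counts are:
  white: 783 × 13/16 = 636.1875
  colored: 783 × 3/16 = 146.8125
χ² = Σ (O − E)² / E
  white: (627 − 636.1875)² / 636.1875 = 0.1327
  colored: (156 − 146.8125)² / 146.8125 = 0.5750
χ² = 0.1327 + 0.5750 = 0.7077 ≈ 0.708

0.708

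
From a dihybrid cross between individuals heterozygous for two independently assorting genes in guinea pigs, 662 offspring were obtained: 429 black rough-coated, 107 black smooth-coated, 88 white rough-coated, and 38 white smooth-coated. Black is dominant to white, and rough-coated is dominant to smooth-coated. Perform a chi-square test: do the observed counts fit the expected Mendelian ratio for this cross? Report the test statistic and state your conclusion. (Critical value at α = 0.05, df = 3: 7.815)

A dihybrid F₂ with independent assortment and complete dominance at both loci gives a 9:3:3:1 phenotypic ratio.
Total ratio parts = 16. Expected numbers out of 662:
  black rough-coated: 662 × 9/16 = 372.375
  black smooth-coated: 662 × 3/16 = 124.125
  white rough-coated: 662 × 3/16 = 124.125
  white smooth-coated: 662 × 1/16 = 41.375
χ² = Σ (O − E)² / E
  black rough-coated: (429 − 372.375)² / 372.375 = 8.6106
  black smooth-coated: (107 − 124.125)² / 124.125 = 2.3627
  white rough-coated: (88 − 124.125)² / 124.125 = 10.5137
  white smooth-coated: (38 − 41.375)² / 41.375 = 0.2753
χ² = 8.6106 + 2.3627 + 10.5137 + 0.2753 = 21.7623 ≈ 21.762
Degrees of freedom = 4 − 1 = 3; critical value at α = 0.05 is 7.815.
Since 21.762 > 7.815, we reject the null hypothesis — the data do not fit the 9:3:3:1 ratio.

21.762; not consistent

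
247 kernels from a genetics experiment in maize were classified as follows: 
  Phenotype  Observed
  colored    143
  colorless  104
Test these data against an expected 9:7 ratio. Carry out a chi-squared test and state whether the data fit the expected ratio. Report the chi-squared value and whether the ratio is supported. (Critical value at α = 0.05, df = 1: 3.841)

0.272; consistent

The 9:7 ratio has 16 parts, so with N = 247 the expected counts are:
  colored: 247 × 9/16 = 138.9375
  colorless: 247 × 7/16 = 108.0625
χ² = Σ (O − E)² / E
  colored: (143 − 138.9375)² / 138.9375 = 0.1188
  colorless: (104 − 108.0625)² / 108.0625 = 0.1527
χ² = 0.1188 + 0.1527 = 0.2715 ≈ 0.272
Degrees of freedom = 2 − 1 = 1; critical value at α = 0.05 is 3.841.
Since 0.272 < 3.841, we fail to reject the null hypothesis — the data are consistent with the 9:7 ratio.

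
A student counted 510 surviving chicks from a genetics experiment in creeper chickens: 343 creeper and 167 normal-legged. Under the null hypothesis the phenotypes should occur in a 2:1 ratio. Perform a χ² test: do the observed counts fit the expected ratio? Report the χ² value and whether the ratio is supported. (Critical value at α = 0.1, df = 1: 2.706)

Under the 2:1 hypothesis (Σ ratio = 3, N = 510):
  creeper: 510 × 2/3 = 340
  normal-legged: 510 × 1/3 = 170
χ² = Σ (O − E)² / E
  creeper: (343 − 340)² / 340 = 0.0265
  normal-legged: (167 − 170)² / 170 = 0.0529
χ² = 0.0265 + 0.0529 = 0.0794 ≈ 0.079
Degrees of freedom = 2 − 1 = 1; critical value at α = 0.1 is 2.706.
Since 0.079 < 2.706, we fail to reject the null hypothesis — the data are consistent with the 2:1 ratio.

0.079; consistent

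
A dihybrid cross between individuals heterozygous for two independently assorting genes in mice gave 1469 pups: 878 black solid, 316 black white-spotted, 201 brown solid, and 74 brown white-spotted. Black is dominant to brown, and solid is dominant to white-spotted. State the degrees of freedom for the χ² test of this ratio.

A dihybrid F₂ with independent assortment and complete dominance at both loci gives a 9:3:3:1 phenotypic ratio.
A goodness-of-fit test with 4 phenotype classes has df = 4 − 1 = 3.

3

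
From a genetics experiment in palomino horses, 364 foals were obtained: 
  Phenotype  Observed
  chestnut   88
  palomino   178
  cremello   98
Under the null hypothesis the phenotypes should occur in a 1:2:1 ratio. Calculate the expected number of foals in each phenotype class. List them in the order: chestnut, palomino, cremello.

91, 182, 91

Under the 1:2:1 hypothesis (Σ ratio = 4, N = 364):
  chestnut: 364 × 1/4 = 91
  palomino: 364 × 2/4 = 182
  cremello: 364 × 1/4 = 91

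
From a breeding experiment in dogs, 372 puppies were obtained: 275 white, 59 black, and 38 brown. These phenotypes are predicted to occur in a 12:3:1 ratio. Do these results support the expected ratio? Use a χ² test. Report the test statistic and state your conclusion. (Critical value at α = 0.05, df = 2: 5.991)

Total ratio parts = 16. Expected numbers out of 372:
  white: 372 × 12/16 = 279
  black: 372 × 3/16 = 69.75
  brown: 372 × 1/16 = 23.25
χ² = Σ (O − E)² / E
  white: (275 − 279)² / 279 = 0.0573
  black: (59 − 69.75)² / 69.75 = 1.6568
  brown: (38 − 23.25)² / 23.25 = 9.3575
χ² = 0.0573 + 1.6568 + 9.3575 = 11.0716 ≈ 11.072
Degrees of freedom = 3 − 1 = 2; critical value at α = 0.05 is 5.991.
Since 11.072 > 5.991, we reject the null hypothesis — the data do not fit the 12:3:1 ratio.

11.072; not consistent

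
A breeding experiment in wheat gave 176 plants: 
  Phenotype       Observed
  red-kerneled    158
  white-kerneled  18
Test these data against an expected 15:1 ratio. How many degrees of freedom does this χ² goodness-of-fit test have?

1

A goodness-of-fit test with 2 phenotype classes has df = 2 − 1 = 1.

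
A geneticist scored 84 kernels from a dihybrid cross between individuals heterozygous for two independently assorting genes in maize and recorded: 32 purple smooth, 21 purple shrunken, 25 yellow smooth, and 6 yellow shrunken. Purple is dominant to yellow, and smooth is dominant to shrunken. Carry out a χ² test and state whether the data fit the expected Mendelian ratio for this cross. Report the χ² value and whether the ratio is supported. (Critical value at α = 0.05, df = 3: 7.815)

12.212; not consistent

A dihybrid F₂ with independent assortment and complete dominance at both loci gives a 9:3:3:1 phenotypic ratio.
The 9:3:3:1 ratio has 16 parts, so with N = 84 the expected counts are:
  purple smooth: 84 × 9/16 = 47.25
  purple shrunken: 84 × 3/16 = 15.75
  yellow smooth: 84 × 3/16 = 15.75
  yellow shrunken: 84 × 1/16 = 5.25
χ² = Σ (O − E)² / E
  purple smooth: (32 − 47.25)² / 47.25 = 4.9220
  purple shrunken: (21 − 15.75)² / 15.75 = 1.7500
  yellow smooth: (25 − 15.75)² / 15.75 = 5.4325
  yellow shrunken: (6 − 5.25)² / 5.25 = 0.1071
χ² = 4.9220 + 1.7500 + 5.4325 + 0.1071 = 12.2116 ≈ 12.212
Degrees of freedom = 4 − 1 = 3; critical value at α = 0.05 is 7.815.
Since 12.212 > 7.815, we reject the null hypothesis — the data do not fit the 9:3:3:1 ratio.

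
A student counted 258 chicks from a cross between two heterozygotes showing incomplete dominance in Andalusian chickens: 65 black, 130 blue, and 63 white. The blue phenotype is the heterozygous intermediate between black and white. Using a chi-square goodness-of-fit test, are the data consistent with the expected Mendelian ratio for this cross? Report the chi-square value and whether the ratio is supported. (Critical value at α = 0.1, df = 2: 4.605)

With incomplete dominance, a heterozygote × heterozygote cross gives a 1:2:1 phenotypic ratio.
Expected counts for N = 258 under a 1:2:1 ratio (total parts = 4):
  black: 258 × 1/4 = 64.5
  blue: 258 × 2/4 = 129
  white: 258 × 1/4 = 64.5
χ² = Σ (O − E)² / E
  black: (65 − 64.5)² / 64.5 = 0.0039
  blue: (130 − 129)² / 129 = 0.0078
  white: (63 − 64.5)² / 64.5 = 0.0349
χ² = 0.0039 + 0.0078 + 0.0349 = 0.0466 ≈ 0.047
Degrees of freedom = 3 − 1 = 2; critical value at α = 0.1 is 4.605.
Since 0.047 < 4.605, we fail to reject the null hypothesis — the data are consistent with the 1:2:1 ratio.

0.047; consistent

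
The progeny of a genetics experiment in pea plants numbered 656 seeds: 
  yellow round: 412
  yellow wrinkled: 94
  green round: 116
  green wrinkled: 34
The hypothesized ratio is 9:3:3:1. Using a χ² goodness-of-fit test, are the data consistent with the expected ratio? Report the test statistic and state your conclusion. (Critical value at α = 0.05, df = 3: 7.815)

The 9:3:3:1 ratio has 16 parts, so with N = 656 the expected counts are:
  yellow round: 656 × 9/16 = 369
  yellow wrinkled: 656 × 3/16 = 123
  green round: 656 × 3/16 = 123
  green wrinkled: 656 × 1/16 = 41
χ² = Σ (O − E)² / E
  yellow round: (412 − 369)² / 369 = 5.0108
  yellow wrinkled: (94 − 123)² / 123 = 6.8374
  green round: (116 − 123)² / 123 = 0.3984
  green wrinkled: (34 − 41)² / 41 = 1.1951
χ² = 5.0108 + 6.8374 + 0.3984 + 1.1951 = 13.4417 ≈ 13.442
Degrees of freedom = 4 − 1 = 3; critical value at α = 0.05 is 7.815.
Since 13.442 > 7.815, we reject the null hypothesis — the data do not fit the 9:3:3:1 ratio.

13.442; not consistent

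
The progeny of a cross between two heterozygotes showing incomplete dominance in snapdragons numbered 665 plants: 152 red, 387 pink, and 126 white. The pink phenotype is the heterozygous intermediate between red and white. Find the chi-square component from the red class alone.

With incomplete dominance, a heterozygote × heterozygote cross gives a 1:2:1 phenotypic ratio.
Under the 1:2:1 hypothesis (Σ ratio = 4, N = 665):
  red: 665 × 1/4 = 166.25
  pink: 665 × 2/4 = 332.5
  white: 665 × 1/4 = 166.25
Contribution of red: (152 − 166.25)² / 166.25 = 1.2214

1.221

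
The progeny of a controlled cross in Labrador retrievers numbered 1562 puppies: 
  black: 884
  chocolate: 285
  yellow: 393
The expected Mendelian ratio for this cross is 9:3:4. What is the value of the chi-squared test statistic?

0.261

Expected counts for N = 1562 under a 9:3:4 ratio (total parts = 16):
  black: 1562 × 9/16 = 878.625
  chocolate: 1562 × 3/16 = 292.875
  yellow: 1562 × 4/16 = 390.5
χ² = Σ (O − E)² / E
  black: (884 − 878.625)² / 878.625 = 0.0329
  chocolate: (285 − 292.875)² / 292.875 = 0.2117
  yellow: (393 − 390.5)² / 390.5 = 0.0160
χ² = 0.0329 + 0.2117 + 0.0160 = 0.2606 ≈ 0.261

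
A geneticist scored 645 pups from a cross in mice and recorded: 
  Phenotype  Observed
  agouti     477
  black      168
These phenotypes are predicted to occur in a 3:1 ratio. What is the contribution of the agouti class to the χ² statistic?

0.094

The 3:1 ratio has 4 parts, so with N = 645 the expected counts are:
  agouti: 645 × 3/4 = 483.75
  black: 645 × 1/4 = 161.25
Contribution of agouti: (477 − 483.75)² / 483.75 = 0.0942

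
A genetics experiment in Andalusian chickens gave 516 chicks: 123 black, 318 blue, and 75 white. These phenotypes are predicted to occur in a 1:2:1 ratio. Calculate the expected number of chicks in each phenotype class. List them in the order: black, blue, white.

129, 258, 129

Total ratio parts = 4. Expected numbers out of 516:
  black: 516 × 1/4 = 129
  blue: 516 × 2/4 = 258
  white: 516 × 1/4 = 129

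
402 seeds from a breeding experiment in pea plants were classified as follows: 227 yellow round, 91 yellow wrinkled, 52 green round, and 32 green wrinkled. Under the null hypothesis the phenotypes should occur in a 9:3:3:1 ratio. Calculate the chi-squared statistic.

Under the 9:3:3:1 hypothesis (Σ ratio = 16, N = 402):
  yellow round: 402 × 9/16 = 226.125
  yellow wrinkled: 402 × 3/16 = 75.375
  green round: 402 × 3/16 = 75.375
  green wrinkled: 402 × 1/16 = 25.125
χ² = Σ (O − E)² / E
  yellow round: (227 − 226.125)² / 226.125 = 0.0034
  yellow wrinkled: (91 − 75.375)² / 75.375 = 3.2390
  green round: (52 − 75.375)² / 75.375 = 7.2490
  green wrinkled: (32 − 25.125)² / 25.125 = 1.8812
χ² = 0.0034 + 3.2390 + 7.2490 + 1.8812 = 12.3726 ≈ 12.373

12.373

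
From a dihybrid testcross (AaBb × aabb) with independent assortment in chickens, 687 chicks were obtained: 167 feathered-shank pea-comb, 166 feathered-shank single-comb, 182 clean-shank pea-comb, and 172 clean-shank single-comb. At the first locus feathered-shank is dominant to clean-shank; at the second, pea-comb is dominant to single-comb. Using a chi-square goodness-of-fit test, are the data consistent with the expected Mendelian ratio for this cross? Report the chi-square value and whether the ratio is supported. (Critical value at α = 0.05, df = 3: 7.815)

A dihybrid testcross with independent assortment gives a 1:1:1:1 ratio.
Under the 1:1:1:1 hypothesis (Σ ratio = 4, N = 687):
  feathered-shank pea-comb: 687 × 1/4 = 171.75
  feathered-shank single-comb: 687 × 1/4 = 171.75
  clean-shank pea-comb: 687 × 1/4 = 171.75
  clean-shank single-comb: 687 × 1/4 = 171.75
χ² = Σ (O − E)² / E
  feathered-shank pea-comb: (167 − 171.75)² / 171.75 = 0.1314
  feathered-shank single-comb: (166 − 171.75)² / 171.75 = 0.1925
  clean-shank pea-comb: (182 − 171.75)² / 171.75 = 0.6117
  clean-shank single-comb: (172 − 171.75)² / 171.75 = 0.0004
χ² = 0.1314 + 0.1925 + 0.6117 + 0.0004 = 0.936
Degrees of freedom = 4 − 1 = 3; critical value at α = 0.05 is 7.815.
Since 0.936 < 7.815, we fail to reject the null hypothesis — the data are consistent with the 1:1:1:1 ratio.

0.936; consistent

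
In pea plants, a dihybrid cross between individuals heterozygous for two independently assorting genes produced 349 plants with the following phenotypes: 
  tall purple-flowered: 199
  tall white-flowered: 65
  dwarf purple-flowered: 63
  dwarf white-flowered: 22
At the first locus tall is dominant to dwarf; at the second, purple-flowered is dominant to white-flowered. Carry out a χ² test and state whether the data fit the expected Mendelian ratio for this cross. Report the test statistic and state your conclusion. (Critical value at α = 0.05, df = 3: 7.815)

A dihybrid F₂ with independent assortment and complete dominance at both loci gives a 9:3:3:1 phenotypic ratio.
The 9:3:3:1 ratio has 16 parts, so with N = 349 the expected counts are:
  tall purple-flowered: 349 × 9/16 = 196.3125
  tall white-flowered: 349 × 3/16 = 65.4375
  dwarf purple-flowered: 349 × 3/16 = 65.4375
  dwarf white-flowered: 349 × 1/16 = 21.8125
χ² = Σ (O − E)² / E
  tall purple-flowered: (199 − 196.3125)² / 196.3125 = 0.0368
  tall white-flowered: (65 − 65.4375)² / 65.4375 = 0.0029
  dwarf purple-flowered: (63 − 65.4375)² / 65.4375 = 0.0908
  dwarf white-flowered: (22 − 21.8125)² / 21.8125 = 0.0016
χ² = 0.0368 + 0.0029 + 0.0908 + 0.0016 = 0.1321 ≈ 0.132
Degrees of freedom = 4 − 1 = 3; critical value at α = 0.05 is 7.815.
Since 0.132 < 7.815, we fail to reject the null hypothesis — the data are consistent with the 9:3:3:1 ratio.

0.132; consistent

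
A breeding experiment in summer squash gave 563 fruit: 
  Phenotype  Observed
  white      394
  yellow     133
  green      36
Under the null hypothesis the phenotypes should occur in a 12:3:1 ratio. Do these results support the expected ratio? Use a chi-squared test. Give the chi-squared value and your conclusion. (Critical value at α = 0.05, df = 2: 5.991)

Under the 12:3:1 hypothesis (Σ ratio = 16, N = 563):
  white: 563 × 12/16 = 422.25
  yellow: 563 × 3/16 = 105.5625
  green: 563 × 1/16 = 35.1875
χ² = Σ (O − E)² / E
  white: (394 − 422.25)² / 422.25 = 1.8900
  yellow: (133 − 105.5625)² / 105.5625 = 7.1315
  green: (36 − 35.1875)² / 35.1875 = 0.0188
χ² = 1.8900 + 7.1315 + 0.0188 = 9.0403 ≈ 9.040
Degrees of freedom = 3 − 1 = 2; critical value at α = 0.05 is 5.991.
Since 9.040 > 5.991, we reject the null hypothesis — the data do not fit the 12:3:1 ratio.

9.040; not consistent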